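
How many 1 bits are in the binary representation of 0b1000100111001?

6

n = 1000100111001
Count the 1s: 1 + 1 + 1 + 1 + 1 + 1 = 6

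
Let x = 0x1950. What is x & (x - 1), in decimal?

x = 1100101010000 = 6480
x - 1 = 1100101001111
AND   = 1100101000000 = 6464
(x & (x - 1) clears the lowest set bit of x.)

6464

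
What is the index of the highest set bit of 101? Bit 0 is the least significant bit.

101 = 1100101
The topmost 1 is at position 6 (since 2^6 = 64 ≤ 101 < 128).

6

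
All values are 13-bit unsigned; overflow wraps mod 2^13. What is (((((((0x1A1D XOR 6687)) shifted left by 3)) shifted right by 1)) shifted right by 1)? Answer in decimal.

4

0x1A1D = 1101000011101
6687 = 1101000011111
→ XOR → 0000000000010 = 2
→ shifted left by 3 (mod 2^13) → 0000000010000 = 16
→ shifted right by 1 → 0000000001000 = 8
→ shifted right by 1 → 0000000000100 = 4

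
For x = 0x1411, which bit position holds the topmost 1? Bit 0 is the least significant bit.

0x1411 = 1010000010001
The topmost 1 is at position 12 (since 2^12 = 4096 ≤ 5137 < 8192).

12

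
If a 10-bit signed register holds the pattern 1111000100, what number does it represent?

pattern = 1111000100 (MSB is 1 ⇒ negative)
Invert: 0000111011, add 1 → 0000111100 = 60, so the value is -60.
(Equivalently: 964 - 2^10 = 964 - 1024 = -60.)

-60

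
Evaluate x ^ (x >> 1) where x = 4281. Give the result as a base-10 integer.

x = 1000010111001 = 4281
x>>1 = 0100001011100
XOR  = 1100011100101 = 6373
(x ^ (x >> 1) gives the standard binary-reflected Gray code of x.)

6373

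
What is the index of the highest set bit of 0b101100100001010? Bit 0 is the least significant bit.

0b101100100001010 = 101100100001010
The topmost 1 is at position 14 (since 2^14 = 16384 ≤ 22794 < 32768).

14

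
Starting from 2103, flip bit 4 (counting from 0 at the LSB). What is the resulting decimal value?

2087

x = 00100000110111
bit 4 is currently 1; toggle it via x ^ (1 << 4) = x ^ 16
→ 00100000100111 = 2087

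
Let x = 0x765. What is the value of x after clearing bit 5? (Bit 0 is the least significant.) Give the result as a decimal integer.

x = 011101100101
bit 5 is currently 1; clear it via x & ~(1 << 5) = x & ~32
→ 011101000101 = 1861

1861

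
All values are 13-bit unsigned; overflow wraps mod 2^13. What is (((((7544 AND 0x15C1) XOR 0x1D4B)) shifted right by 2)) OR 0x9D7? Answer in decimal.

7544 = 1110101111000
0x15C1 = 1010111000001
→ AND → 1010101000000 = 5440
0x1D4B = 1110101001011
→ XOR → 0100000001011 = 2059
→ shifted right by 2 → 0001000000010 = 514
0x9D7 = 0100111010111
→ OR → 0101111010111 = 3031

3031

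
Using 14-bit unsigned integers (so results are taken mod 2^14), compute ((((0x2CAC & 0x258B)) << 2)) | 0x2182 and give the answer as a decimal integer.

13218

0x2CAC = 10110010101100
0x258B = 10010110001011
→ & → 10010010001000 = 9352
→ << 2 (mod 2^14) → 01001000100000 = 4640
0x2182 = 10000110000010
→ | → 11001110100010 = 13218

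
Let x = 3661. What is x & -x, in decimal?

x = 111001001101 = 3661
-x (two's complement) = …000110110011
AND   = 000000000001 = 1
(x & -x isolates the lowest set bit of x.)

1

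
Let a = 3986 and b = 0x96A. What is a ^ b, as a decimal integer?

3986 = 111110010010
0x96A = 100101101010
XOR → 011011111000 = 1784

1784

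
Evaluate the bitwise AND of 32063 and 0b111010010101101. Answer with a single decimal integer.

32063 = 111110100111111
b = 111010010101101
AND → 111010000101101 = 29741

29741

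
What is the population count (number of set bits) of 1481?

1481 = 10111001001
Count the 1s: 1 + 1 + 1 + 1 + 1 + 1 = 6

6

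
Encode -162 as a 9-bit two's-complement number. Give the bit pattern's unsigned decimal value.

162 in 9 bits: 010100010
Invert: 101011101
Add 1:  101011110 = 350
(Check: 2^9 - 162 = 512 - 162 = 350.)

350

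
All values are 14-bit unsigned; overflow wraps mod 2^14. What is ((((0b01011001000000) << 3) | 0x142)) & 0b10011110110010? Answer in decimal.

0b01011001000000 = 01011001000000
→ << 3 (mod 2^14) → 11001000000000 = 12800
0x142 = 00000101000010
→ | → 11001101000010 = 13122
0b10011110110010 = 10011110110010
→ & → 10001100000010 = 8962

8962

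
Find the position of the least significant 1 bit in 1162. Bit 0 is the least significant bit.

1

1162 = 10010001010
Trailing zeros: 1, so the lowest set bit is bit 1 (value 2).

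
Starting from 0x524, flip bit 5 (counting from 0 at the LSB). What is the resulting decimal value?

x = 010100100100
bit 5 is currently 1; toggle it via x ^ (1 << 5) = x ^ 32
→ 010100000100 = 1284

1284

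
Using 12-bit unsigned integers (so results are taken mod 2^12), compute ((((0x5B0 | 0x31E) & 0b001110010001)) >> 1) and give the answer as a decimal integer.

0x5B0 = 010110110000
0x31E = 001100011110
→ | → 011110111110 = 1982
0b001110010001 = 001110010001
→ & → 001110010000 = 912
→ >> 1 → 000111001000 = 456

456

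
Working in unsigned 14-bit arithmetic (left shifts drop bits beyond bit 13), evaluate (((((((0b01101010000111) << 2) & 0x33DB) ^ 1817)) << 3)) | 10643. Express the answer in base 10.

10651

0b01101010000111 = 01101010000111
→ << 2 (mod 2^14) → 10101000011100 = 10780
0x33DB = 11001111011011
→ & → 10001000011000 = 8728
1817 = 00011100011001
→ ^ → 10010100000001 = 9473
→ << 3 (mod 2^14) → 10100000001000 = 10248
10643 = 10100110010011
→ | → 10100110011011 = 10651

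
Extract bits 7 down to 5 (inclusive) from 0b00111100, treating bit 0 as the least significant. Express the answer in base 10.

1

v = 00111100
Shift right by 5: 001
Mask low 3 bits: 001 = 1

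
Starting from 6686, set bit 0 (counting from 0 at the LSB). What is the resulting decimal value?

x = 0001101000011110
bit 0 is currently 0; set it via x | (1 << 0) = x | 1
→ 0001101000011111 = 6687

6687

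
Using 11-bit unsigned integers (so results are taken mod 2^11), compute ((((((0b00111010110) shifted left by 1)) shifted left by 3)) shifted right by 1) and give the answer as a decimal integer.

0b00111010110 = 00111010110
→ shifted left by 1 (mod 2^11) → 01110101100 = 940
→ shifted left by 3 (mod 2^11) → 10101100000 = 1376
→ shifted right by 1 → 01010110000 = 688

688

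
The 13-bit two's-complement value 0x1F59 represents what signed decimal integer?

-167

pattern = 1111101011001 (MSB is 1 ⇒ negative)
Invert: 0000010100110, add 1 → 0000010100111 = 167, so the value is -167.
(Equivalently: 8025 - 2^13 = 8025 - 8192 = -167.)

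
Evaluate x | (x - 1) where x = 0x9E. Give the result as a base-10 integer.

159

x = 10011110 = 158
x - 1 = 10011101
OR    = 10011111 = 159
(x | (x - 1) sets all bits below the lowest set bit.)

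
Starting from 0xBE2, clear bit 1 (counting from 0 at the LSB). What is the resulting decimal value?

x = 101111100010
bit 1 is currently 1; clear it via x & ~(1 << 1) = x & ~2
→ 101111100000 = 3040

3040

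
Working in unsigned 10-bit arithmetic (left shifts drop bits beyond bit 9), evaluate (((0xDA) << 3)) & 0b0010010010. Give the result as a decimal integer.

144

0xDA = 0011011010
→ << 3 (mod 2^10) → 1011010000 = 720
0b0010010010 = 0010010010
→ & → 0010010000 = 144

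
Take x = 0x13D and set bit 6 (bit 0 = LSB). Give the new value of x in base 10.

381

x = 00100111101
bit 6 is currently 0; set it via x | (1 << 6) = x | 64
→ 00101111101 = 381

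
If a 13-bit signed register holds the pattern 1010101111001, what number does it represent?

pattern = 1010101111001 (MSB is 1 ⇒ negative)
Invert: 0101010000110, add 1 → 0101010000111 = 2695, so the value is -2695.
(Equivalently: 5497 - 2^13 = 5497 - 8192 = -2695.)

-2695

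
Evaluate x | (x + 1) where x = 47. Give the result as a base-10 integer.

x = 101111 = 47
x + 1 = 110000
OR    = 111111 = 63
(x | (x + 1) sets the lowest cleared bit.)

63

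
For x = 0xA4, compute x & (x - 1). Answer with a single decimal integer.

160

x = 10100100 = 164
x - 1 = 10100011
AND   = 10100000 = 160
(x & (x - 1) clears the lowest set bit of x.)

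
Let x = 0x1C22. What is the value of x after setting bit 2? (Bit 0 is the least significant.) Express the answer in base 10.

7206

x = 1110000100010
bit 2 is currently 0; set it via x | (1 << 2) = x | 4
→ 1110000100110 = 7206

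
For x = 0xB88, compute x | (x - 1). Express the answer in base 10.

2959

x = 101110001000 = 2952
x - 1 = 101110000111
OR    = 101110001111 = 2959
(x | (x - 1) sets all bits below the lowest set bit.)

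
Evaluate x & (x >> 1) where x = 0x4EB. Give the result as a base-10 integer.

x = 10011101011 = 1259
x>>1 = 01001110101
AND  = 00001100001 = 97
(x & (x >> 1) has a 1 wherever x has two consecutive 1 bits.)

97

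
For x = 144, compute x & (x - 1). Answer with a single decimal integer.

x = 10010000 = 144
x - 1 = 10001111
AND   = 10000000 = 128
(x & (x - 1) clears the lowest set bit of x.)

128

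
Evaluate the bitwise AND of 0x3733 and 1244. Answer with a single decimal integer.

0x3733 = 11011100110011
1244 = 00010011011100
AND → 00010000010000 = 1040

1040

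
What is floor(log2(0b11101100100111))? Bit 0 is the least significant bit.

0b11101100100111 = 11101100100111
The topmost 1 is at position 13 (since 2^13 = 8192 ≤ 15143 < 16384).

13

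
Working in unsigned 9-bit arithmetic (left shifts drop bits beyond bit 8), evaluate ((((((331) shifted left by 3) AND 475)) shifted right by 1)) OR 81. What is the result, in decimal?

331 = 101001011
→ shifted left by 3 (mod 2^9) → 001011000 = 88
475 = 111011011
→ AND → 001011000 = 88
→ shifted right by 1 → 000101100 = 44
81 = 001010001
→ OR → 001111101 = 125

125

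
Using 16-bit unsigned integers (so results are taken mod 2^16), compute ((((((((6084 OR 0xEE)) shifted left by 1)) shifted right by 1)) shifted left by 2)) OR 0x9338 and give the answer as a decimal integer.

6084 = 0001011111000100
0xEE = 0000000011101110
→ OR → 0001011111101110 = 6126
→ shifted left by 1 (mod 2^16) → 0010111111011100 = 12252
→ shifted right by 1 → 0001011111101110 = 6126
→ shifted left by 2 (mod 2^16) → 0101111110111000 = 24504
0x9338 = 1001001100111000
→ OR → 1101111110111000 = 57272

57272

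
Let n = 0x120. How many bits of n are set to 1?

2

0x120 = 100100000
Count the 1s: 1 + 1 = 2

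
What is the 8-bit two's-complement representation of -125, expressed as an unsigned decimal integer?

131

125 in 8 bits: 01111101
Invert: 10000010
Add 1:  10000011 = 131
(Check: 2^8 - 125 = 256 - 125 = 131.)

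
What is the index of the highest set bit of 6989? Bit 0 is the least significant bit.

6989 = 1101101001101
The topmost 1 is at position 12 (since 2^12 = 4096 ≤ 6989 < 8192).

12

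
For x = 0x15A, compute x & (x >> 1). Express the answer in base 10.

x = 101011010 = 346
x>>1 = 010101101
AND  = 000001000 = 8
(x & (x >> 1) has a 1 wherever x has two consecutive 1 bits.)

8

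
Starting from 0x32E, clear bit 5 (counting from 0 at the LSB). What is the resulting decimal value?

782

x = 1100101110
bit 5 is currently 1; clear it via x & ~(1 << 5) = x & ~32
→ 1100001110 = 782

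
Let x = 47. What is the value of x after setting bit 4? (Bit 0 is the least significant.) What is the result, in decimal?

x = 00101111
bit 4 is currently 0; set it via x | (1 << 4) = x | 16
→ 00111111 = 63

63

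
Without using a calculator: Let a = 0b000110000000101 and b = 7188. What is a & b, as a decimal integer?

a = 0110000000101
7188 = 1110000010100
AND → 0110000000100 = 3076

3076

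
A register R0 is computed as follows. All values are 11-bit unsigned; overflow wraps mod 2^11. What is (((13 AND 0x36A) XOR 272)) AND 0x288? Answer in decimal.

13 = 00000001101
0x36A = 01101101010
→ AND → 00000001000 = 8
272 = 00100010000
→ XOR → 00100011000 = 280
0x288 = 01010001000
→ AND → 00000001000 = 8

8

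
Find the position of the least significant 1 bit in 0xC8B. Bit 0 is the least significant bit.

0

0xC8B = 110010001011
Trailing zeros: 0, so the lowest set bit is bit 0 (value 1).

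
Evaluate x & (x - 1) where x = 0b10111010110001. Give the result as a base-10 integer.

x = 10111010110001 = 11953
x - 1 = 10111010110000
AND   = 10111010110000 = 11952
(x & (x - 1) clears the lowest set bit of x.)

11952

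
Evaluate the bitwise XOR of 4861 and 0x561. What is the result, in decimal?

4861 = 1001011111101
0x561 = 0010101100001
XOR → 1011110011100 = 6044

6044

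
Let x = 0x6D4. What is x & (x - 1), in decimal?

1744

x = 11011010100 = 1748
x - 1 = 11011010011
AND   = 11011010000 = 1744
(x & (x - 1) clears the lowest set bit of x.)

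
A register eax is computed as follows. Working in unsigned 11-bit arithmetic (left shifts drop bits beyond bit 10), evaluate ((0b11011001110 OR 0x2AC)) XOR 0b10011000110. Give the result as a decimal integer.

0b11011001110 = 11011001110
0x2AC = 01010101100
→ OR → 11011101110 = 1774
0b10011000110 = 10011000110
→ XOR → 01000101000 = 552

552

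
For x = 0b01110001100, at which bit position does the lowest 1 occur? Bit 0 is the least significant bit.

0b01110001100 = 1110001100
Trailing zeros: 2, so the lowest set bit is bit 2 (value 4).

2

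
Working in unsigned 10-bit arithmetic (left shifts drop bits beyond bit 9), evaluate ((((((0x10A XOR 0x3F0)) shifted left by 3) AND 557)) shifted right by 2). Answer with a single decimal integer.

0x10A = 0100001010
0x3F0 = 1111110000
→ XOR → 1011111010 = 762
→ shifted left by 3 (mod 2^10) → 1111010000 = 976
557 = 1000101101
→ AND → 1000000000 = 512
→ shifted right by 2 → 0010000000 = 128

128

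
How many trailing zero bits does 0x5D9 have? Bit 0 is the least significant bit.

0

0x5D9 = 10111011001
Trailing zeros: 0, so the lowest set bit is bit 0 (value 1).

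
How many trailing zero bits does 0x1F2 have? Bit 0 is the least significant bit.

0x1F2 = 111110010
Trailing zeros: 1, so the lowest set bit is bit 1 (value 2).

1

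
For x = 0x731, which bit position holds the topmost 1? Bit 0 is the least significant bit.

10

0x731 = 11100110001
The topmost 1 is at position 10 (since 2^10 = 1024 ≤ 1841 < 2048).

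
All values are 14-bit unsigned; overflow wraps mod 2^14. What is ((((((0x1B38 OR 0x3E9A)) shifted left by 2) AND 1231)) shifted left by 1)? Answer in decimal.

0x1B38 = 01101100111000
0x3E9A = 11111010011010
→ OR → 11111110111010 = 16314
→ shifted left by 2 (mod 2^14) → 11111011101000 = 16104
1231 = 00010011001111
→ AND → 00010011001000 = 1224
→ shifted left by 1 (mod 2^14) → 00100110010000 = 2448

2448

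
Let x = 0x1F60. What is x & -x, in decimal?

32

x = 1111101100000 = 8032
-x (two's complement) = …0000010100000
AND   = 0000000100000 = 32
(x & -x isolates the lowest set bit of x.)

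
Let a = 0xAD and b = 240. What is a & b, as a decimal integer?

0xAD = 10101101
240 = 11110000
AND → 10100000 = 160

160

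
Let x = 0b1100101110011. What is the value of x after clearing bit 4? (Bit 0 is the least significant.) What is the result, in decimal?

6499

x = 1100101110011
bit 4 is currently 1; clear it via x & ~(1 << 4) = x & ~16
→ 1100101100011 = 6499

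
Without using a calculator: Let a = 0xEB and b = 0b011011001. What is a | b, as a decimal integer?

0xEB = 11101011
b = 11011001
 OR → 11111011 = 251

251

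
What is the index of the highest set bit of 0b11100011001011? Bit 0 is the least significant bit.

0b11100011001011 = 11100011001011
The topmost 1 is at position 13 (since 2^13 = 8192 ≤ 14539 < 16384).

13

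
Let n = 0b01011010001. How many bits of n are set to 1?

5

n = 1011010001
Count the 1s: 1 + 1 + 1 + 1 + 1 = 5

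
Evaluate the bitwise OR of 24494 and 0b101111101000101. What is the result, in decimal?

24494 = 101111110101110
b = 101111101000101
 OR → 101111111101111 = 24559

24559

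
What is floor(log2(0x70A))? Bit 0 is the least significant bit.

10

0x70A = 11100001010
The topmost 1 is at position 10 (since 2^10 = 1024 ≤ 1802 < 2048).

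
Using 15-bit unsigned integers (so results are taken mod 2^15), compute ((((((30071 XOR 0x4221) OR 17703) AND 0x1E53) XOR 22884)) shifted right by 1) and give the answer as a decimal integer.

30071 = 111010101110111
0x4221 = 100001000100001
→ XOR → 011011101010110 = 14166
17703 = 100010100100111
→ OR → 111011101110111 = 30583
0x1E53 = 001111001010011
→ AND → 001011001010011 = 5715
22884 = 101100101100100
→ XOR → 100111100110111 = 20279
→ shifted right by 1 → 010011110011011 = 10139

10139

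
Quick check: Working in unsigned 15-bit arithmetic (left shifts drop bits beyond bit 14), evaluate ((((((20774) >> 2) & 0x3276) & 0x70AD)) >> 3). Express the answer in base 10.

512

20774 = 101000100100110
→ >> 2 → 001010001001001 = 5193
0x3276 = 011001001110110
→ & → 001000001000000 = 4160
0x70AD = 111000010101101
→ & → 001000000000000 = 4096
→ >> 3 → 000001000000000 = 512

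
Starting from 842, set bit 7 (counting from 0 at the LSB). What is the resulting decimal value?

970

x = 001101001010
bit 7 is currently 0; set it via x | (1 << 7) = x | 128
→ 001111001010 = 970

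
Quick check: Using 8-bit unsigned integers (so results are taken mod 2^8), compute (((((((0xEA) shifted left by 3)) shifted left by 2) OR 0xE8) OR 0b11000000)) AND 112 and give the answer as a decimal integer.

96

0xEA = 11101010
→ shifted left by 3 (mod 2^8) → 01010000 = 80
→ shifted left by 2 (mod 2^8) → 01000000 = 64
0xE8 = 11101000
→ OR → 11101000 = 232
0b11000000 = 11000000
→ OR → 11101000 = 232
112 = 01110000
→ AND → 01100000 = 96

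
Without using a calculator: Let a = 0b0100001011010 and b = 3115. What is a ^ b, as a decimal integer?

1137

a = 100001011010
3115 = 110000101011
XOR → 010001110001 = 1137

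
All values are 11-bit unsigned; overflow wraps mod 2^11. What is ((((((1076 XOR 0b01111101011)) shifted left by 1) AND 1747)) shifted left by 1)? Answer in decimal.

1076 = 10000110100
0b01111101011 = 01111101011
→ XOR → 11111011111 = 2015
→ shifted left by 1 (mod 2^11) → 11110111110 = 1982
1747 = 11011010011
→ AND → 11010010010 = 1682
→ shifted left by 1 (mod 2^11) → 10100100100 = 1316

1316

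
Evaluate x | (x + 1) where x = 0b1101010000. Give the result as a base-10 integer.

x = 1101010000 = 848
x + 1 = 1101010001
OR    = 1101010001 = 849
(x | (x + 1) sets the lowest cleared bit.)

849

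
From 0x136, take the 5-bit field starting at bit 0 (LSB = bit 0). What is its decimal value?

v = 000100110110
Shift right by 0: 000100110110
Mask low 5 bits: 10110 = 22

22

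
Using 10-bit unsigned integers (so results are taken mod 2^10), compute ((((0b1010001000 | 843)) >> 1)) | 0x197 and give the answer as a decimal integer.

503

0b1010001000 = 1010001000
843 = 1101001011
→ | → 1111001011 = 971
→ >> 1 → 0111100101 = 485
0x197 = 0110010111
→ | → 0111110111 = 503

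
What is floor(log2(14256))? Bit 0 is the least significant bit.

13

14256 = 11011110110000
The topmost 1 is at position 13 (since 2^13 = 8192 ≤ 14256 < 16384).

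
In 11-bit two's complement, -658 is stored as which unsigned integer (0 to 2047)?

658 in 11 bits: 01010010010
Invert: 10101101101
Add 1:  10101101110 = 1390
(Check: 2^11 - 658 = 2048 - 658 = 1390.)

1390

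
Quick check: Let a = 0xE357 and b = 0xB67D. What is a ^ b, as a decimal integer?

0xE357 = 1110001101010111
0xB67D = 1011011001111101
XOR → 0101010100101010 = 21802

21802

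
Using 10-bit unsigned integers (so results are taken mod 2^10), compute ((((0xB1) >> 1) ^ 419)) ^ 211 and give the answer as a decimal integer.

296

0xB1 = 0010110001
→ >> 1 → 0001011000 = 88
419 = 0110100011
→ ^ → 0111111011 = 507
211 = 0011010011
→ ^ → 0100101000 = 296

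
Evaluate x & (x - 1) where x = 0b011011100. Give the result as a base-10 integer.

x = 11011100 = 220
x - 1 = 11011011
AND   = 11011000 = 216
(x & (x - 1) clears the lowest set bit of x.)

216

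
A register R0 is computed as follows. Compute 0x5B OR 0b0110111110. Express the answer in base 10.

511

0x5B = 001011011
b = 110111110
 OR → 111111111 = 511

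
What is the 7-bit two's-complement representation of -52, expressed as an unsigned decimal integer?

52 in 7 bits: 0110100
Invert: 1001011
Add 1:  1001100 = 76
(Check: 2^7 - 52 = 128 - 52 = 76.)

76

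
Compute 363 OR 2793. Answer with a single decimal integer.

363 = 000101101011
2793 = 101011101001
 OR → 101111101011 = 3051

3051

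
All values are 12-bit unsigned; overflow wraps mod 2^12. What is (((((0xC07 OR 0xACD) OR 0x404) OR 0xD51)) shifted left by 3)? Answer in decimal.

0xC07 = 110000000111
0xACD = 101011001101
→ OR → 111011001111 = 3791
0x404 = 010000000100
→ OR → 111011001111 = 3791
0xD51 = 110101010001
→ OR → 111111011111 = 4063
→ shifted left by 3 (mod 2^12) → 111011111000 = 3832

3832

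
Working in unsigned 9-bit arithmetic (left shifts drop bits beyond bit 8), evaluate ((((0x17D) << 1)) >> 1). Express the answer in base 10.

125

0x17D = 101111101
→ << 1 (mod 2^9) → 011111010 = 250
→ >> 1 → 001111101 = 125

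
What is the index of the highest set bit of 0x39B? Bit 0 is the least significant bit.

0x39B = 1110011011
The topmost 1 is at position 9 (since 2^9 = 512 ≤ 923 < 1024).

9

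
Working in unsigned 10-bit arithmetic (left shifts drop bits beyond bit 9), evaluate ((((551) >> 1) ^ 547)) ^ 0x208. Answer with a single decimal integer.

551 = 1000100111
→ >> 1 → 0100010011 = 275
547 = 1000100011
→ ^ → 1100110000 = 816
0x208 = 1000001000
→ ^ → 0100111000 = 312

312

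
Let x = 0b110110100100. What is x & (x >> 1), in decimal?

1152

x = 110110100100 = 3492
x>>1 = 011011010010
AND  = 010010000000 = 1152
(x & (x >> 1) has a 1 wherever x has two consecutive 1 bits.)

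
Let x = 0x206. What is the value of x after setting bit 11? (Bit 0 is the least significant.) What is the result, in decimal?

2566

x = 001000000110
bit 11 is currently 0; set it via x | (1 << 11) = x | 2048
→ 101000000110 = 2566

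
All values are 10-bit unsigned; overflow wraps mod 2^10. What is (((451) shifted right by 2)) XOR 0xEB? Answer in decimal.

451 = 0111000011
→ shifted right by 2 → 0001110000 = 112
0xEB = 0011101011
→ XOR → 0010011011 = 155

155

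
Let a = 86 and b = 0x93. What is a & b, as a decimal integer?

18

86 = 01010110
0x93 = 10010011
AND → 00010010 = 18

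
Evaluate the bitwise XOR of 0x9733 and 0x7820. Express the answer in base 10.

0x9733 = 1001011100110011
0x7820 = 0111100000100000
XOR → 1110111100010011 = 61203

61203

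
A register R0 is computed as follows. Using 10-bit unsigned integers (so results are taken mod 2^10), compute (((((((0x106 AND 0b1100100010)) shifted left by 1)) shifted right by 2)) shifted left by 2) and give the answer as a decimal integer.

0x106 = 0100000110
0b1100100010 = 1100100010
→ AND → 0100000010 = 258
→ shifted left by 1 (mod 2^10) → 1000000100 = 516
→ shifted right by 2 → 0010000001 = 129
→ shifted left by 2 (mod 2^10) → 1000000100 = 516

516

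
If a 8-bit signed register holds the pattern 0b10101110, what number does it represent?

-82

pattern = 10101110 (MSB is 1 ⇒ negative)
Invert: 01010001, add 1 → 01010010 = 82, so the value is -82.
(Equivalently: 174 - 2^8 = 174 - 256 = -82.)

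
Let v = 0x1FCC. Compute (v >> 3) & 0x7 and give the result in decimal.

1

v = 1111111001100
Shift right by 3: 1111111001
Mask low 3 bits: 001 = 1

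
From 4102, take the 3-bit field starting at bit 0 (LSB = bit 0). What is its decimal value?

6

v = 01000000000110
Shift right by 0: 01000000000110
Mask low 3 bits: 110 = 6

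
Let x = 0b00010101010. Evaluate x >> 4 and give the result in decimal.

10

x = 10101010
shift right by 4 → 00001010 = 10
(equivalently, floor(170 / 16))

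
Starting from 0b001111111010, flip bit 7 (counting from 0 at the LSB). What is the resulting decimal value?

890

x = 001111111010
bit 7 is currently 1; toggle it via x ^ (1 << 7) = x ^ 128
→ 001101111010 = 890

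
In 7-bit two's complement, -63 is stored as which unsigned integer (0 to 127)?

65

63 in 7 bits: 0111111
Invert: 1000000
Add 1:  1000001 = 65
(Check: 2^7 - 63 = 128 - 63 = 65.)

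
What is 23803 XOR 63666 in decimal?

23803 = 0101110011111011
63666 = 1111100010110010
XOR → 1010010001001001 = 42057

42057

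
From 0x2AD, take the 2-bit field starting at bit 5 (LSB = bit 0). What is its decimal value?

v = 01010101101
Shift right by 5: 010101
Mask low 2 bits: 01 = 1

1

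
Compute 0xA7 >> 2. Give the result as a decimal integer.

0xA7 = 10100111
shift right by 2 → 00101001 = 41
(equivalently, floor(167 / 4))

41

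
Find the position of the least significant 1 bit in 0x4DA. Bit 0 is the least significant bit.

1

0x4DA = 10011011010
Trailing zeros: 1, so the lowest set bit is bit 1 (value 2).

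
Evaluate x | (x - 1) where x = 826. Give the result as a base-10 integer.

x = 1100111010 = 826
x - 1 = 1100111001
OR    = 1100111011 = 827
(x | (x - 1) sets all bits below the lowest set bit.)

827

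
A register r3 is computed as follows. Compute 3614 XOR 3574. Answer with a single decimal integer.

3614 = 111000011110
3574 = 110111110110
XOR → 001111101000 = 1000

1000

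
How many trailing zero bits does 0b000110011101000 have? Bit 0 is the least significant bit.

3

0b000110011101000 = 110011101000
Trailing zeros: 3, so the lowest set bit is bit 3 (value 8).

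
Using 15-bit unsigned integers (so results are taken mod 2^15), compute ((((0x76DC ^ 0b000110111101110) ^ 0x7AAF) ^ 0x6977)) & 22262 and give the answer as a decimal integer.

0x76DC = 111011011011100
0b000110111101110 = 000110111101110
→ ^ → 111101100110010 = 31538
0x7AAF = 111101010101111
→ ^ → 000000110011101 = 413
0x6977 = 110100101110111
→ ^ → 110100011101010 = 26858
22262 = 101011011110110
→ & → 100000011100010 = 16610

16610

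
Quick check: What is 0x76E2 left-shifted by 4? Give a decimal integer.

0x76E2 = 0000111011011100010
shift left by 4 → 1110110111000100000 = 486944
(equivalently, 30434 × 2^4 = 30434 × 16)

486944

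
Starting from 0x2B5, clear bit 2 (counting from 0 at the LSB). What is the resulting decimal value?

689

x = 0001010110101
bit 2 is currently 1; clear it via x & ~(1 << 2) = x & ~4
→ 0001010110001 = 689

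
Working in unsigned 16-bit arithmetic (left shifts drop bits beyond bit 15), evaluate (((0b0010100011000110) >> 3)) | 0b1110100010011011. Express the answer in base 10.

60827

0b0010100011000110 = 0010100011000110
→ >> 3 → 0000010100011000 = 1304
0b1110100010011011 = 1110100010011011
→ | → 1110110110011011 = 60827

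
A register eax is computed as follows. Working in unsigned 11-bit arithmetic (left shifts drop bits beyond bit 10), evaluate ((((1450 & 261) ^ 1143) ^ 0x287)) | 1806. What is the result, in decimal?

1450 = 10110101010
261 = 00100000101
→ & → 00100000000 = 256
1143 = 10001110111
→ ^ → 10101110111 = 1399
0x287 = 01010000111
→ ^ → 11111110000 = 2032
1806 = 11100001110
→ | → 11111111110 = 2046

2046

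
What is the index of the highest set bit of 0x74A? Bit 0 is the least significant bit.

0x74A = 11101001010
The topmost 1 is at position 10 (since 2^10 = 1024 ≤ 1866 < 2048).

10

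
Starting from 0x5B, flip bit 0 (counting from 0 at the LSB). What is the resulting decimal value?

x = 001011011
bit 0 is currently 1; toggle it via x ^ (1 << 0) = x ^ 1
→ 001011010 = 90

90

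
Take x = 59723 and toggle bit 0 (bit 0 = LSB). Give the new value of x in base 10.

x = 1110100101001011
bit 0 is currently 1; toggle it via x ^ (1 << 0) = x ^ 1
→ 1110100101001010 = 59722

59722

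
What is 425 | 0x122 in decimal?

427

425 = 110101001
0x122 = 100100010
 OR → 110101011 = 427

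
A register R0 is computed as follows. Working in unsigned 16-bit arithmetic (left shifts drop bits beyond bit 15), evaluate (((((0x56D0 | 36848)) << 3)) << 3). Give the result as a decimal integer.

0x56D0 = 0101011011010000
36848 = 1000111111110000
→ | → 1101111111110000 = 57328
→ << 3 (mod 2^16) → 1111111110000000 = 65408
→ << 3 (mod 2^16) → 1111110000000000 = 64512

64512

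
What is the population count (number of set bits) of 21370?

21370 = 101001101111010
Count the 1s: 1 + 1 + 1 + 1 + 1 + 1 + 1 + 1 + 1 = 9

9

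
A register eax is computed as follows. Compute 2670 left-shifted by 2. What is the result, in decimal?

10680

2670 = 00101001101110
shift left by 2 → 10100110111000 = 10680
(equivalently, 2670 × 2^2 = 2670 × 4)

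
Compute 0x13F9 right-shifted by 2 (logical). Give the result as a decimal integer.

0x13F9 = 1001111111001
shift right by 2 → 0010011111110 = 1278
(equivalently, floor(5113 / 4))

1278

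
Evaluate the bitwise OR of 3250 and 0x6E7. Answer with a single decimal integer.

3250 = 110010110010
0x6E7 = 011011100111
 OR → 111011110111 = 3831

3831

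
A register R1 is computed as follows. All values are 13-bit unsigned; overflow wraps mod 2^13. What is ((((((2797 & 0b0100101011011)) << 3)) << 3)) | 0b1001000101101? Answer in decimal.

4717

2797 = 0101011101101
0b0100101011011 = 0100101011011
→ & → 0100001001001 = 2121
→ << 3 (mod 2^13) → 0001001001000 = 584
→ << 3 (mod 2^13) → 1001001000000 = 4672
0b1001000101101 = 1001000101101
→ | → 1001001101101 = 4717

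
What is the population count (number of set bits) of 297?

4

297 = 100101001
Count the 1s: 1 + 1 + 1 + 1 = 4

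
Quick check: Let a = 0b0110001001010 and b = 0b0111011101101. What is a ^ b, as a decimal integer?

a = 110001001010
b = 111011101101
XOR → 001010100111 = 679

679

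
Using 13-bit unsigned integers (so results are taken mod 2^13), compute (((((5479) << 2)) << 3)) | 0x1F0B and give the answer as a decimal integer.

8171

5479 = 1010101100111
→ << 2 (mod 2^13) → 1010110011100 = 5532
→ << 3 (mod 2^13) → 0110011100000 = 3296
0x1F0B = 1111100001011
→ | → 1111111101011 = 8171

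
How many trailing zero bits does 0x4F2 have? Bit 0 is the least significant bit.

1

0x4F2 = 10011110010
Trailing zeros: 1, so the lowest set bit is bit 1 (value 2).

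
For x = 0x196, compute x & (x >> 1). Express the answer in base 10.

130

x = 110010110 = 406
x>>1 = 011001011
AND  = 010000010 = 130
(x & (x >> 1) has a 1 wherever x has two consecutive 1 bits.)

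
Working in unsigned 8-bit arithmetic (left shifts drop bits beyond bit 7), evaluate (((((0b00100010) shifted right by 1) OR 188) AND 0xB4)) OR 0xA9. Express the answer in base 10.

0b00100010 = 00100010
→ shifted right by 1 → 00010001 = 17
188 = 10111100
→ OR → 10111101 = 189
0xB4 = 10110100
→ AND → 10110100 = 180
0xA9 = 10101001
→ OR → 10111101 = 189

189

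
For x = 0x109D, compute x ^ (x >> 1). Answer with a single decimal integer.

6355

x = 1000010011101 = 4253
x>>1 = 0100001001110
XOR  = 1100011010011 = 6355
(x ^ (x >> 1) gives the standard binary-reflected Gray code of x.)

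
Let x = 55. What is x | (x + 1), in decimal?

63

x = 110111 = 55
x + 1 = 111000
OR    = 111111 = 63
(x | (x + 1) sets the lowest cleared bit.)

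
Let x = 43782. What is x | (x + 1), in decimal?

43783

x = 1010101100000110 = 43782
x + 1 = 1010101100000111
OR    = 1010101100000111 = 43783
(x | (x + 1) sets the lowest cleared bit.)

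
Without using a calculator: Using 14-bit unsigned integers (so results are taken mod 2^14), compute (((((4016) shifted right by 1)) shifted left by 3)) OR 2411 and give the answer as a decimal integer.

4016 = 00111110110000
→ shifted right by 1 → 00011111011000 = 2008
→ shifted left by 3 (mod 2^14) → 11111011000000 = 16064
2411 = 00100101101011
→ OR → 11111111101011 = 16363

16363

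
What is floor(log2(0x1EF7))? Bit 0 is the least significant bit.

0x1EF7 = 1111011110111
The topmost 1 is at position 12 (since 2^12 = 4096 ≤ 7927 < 8192).

12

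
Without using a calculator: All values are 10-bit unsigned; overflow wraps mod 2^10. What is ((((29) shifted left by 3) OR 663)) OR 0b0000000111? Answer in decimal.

767

29 = 0000011101
→ shifted left by 3 (mod 2^10) → 0011101000 = 232
663 = 1010010111
→ OR → 1011111111 = 767
0b0000000111 = 0000000111
→ OR → 1011111111 = 767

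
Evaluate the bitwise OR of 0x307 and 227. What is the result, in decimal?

999

0x307 = 1100000111
227 = 0011100011
 OR → 1111100111 = 999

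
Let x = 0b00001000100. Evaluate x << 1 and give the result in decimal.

136

x = 01000100
shift left by 1 → 10001000 = 136
(equivalently, 68 × 2^1 = 68 × 2)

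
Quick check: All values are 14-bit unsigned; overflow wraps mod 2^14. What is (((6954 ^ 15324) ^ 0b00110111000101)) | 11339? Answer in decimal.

6954 = 01101100101010
15324 = 11101111011100
→ ^ → 10000011110110 = 8438
0b00110111000101 = 00110111000101
→ ^ → 10110100110011 = 11571
11339 = 10110001001011
→ | → 10110101111011 = 11643

11643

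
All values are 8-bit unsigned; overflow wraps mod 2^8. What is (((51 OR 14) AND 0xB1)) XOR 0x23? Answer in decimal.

18

51 = 00110011
14 = 00001110
→ OR → 00111111 = 63
0xB1 = 10110001
→ AND → 00110001 = 49
0x23 = 00100011
→ XOR → 00010010 = 18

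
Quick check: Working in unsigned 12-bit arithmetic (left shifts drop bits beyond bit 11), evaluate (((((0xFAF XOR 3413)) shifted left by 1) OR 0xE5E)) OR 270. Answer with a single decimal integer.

0xFAF = 111110101111
3413 = 110101010101
→ XOR → 001011111010 = 762
→ shifted left by 1 (mod 2^12) → 010111110100 = 1524
0xE5E = 111001011110
→ OR → 111111111110 = 4094
270 = 000100001110
→ OR → 111111111110 = 4094

4094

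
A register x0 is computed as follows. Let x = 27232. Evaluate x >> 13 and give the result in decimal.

27232 = 110101001100000
shift right by 13 → 000000000000011 = 3
(equivalently, floor(27232 / 8192))

3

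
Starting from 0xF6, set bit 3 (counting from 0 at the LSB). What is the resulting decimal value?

x = 11110110
bit 3 is currently 0; set it via x | (1 << 3) = x | 8
→ 11111110 = 254

254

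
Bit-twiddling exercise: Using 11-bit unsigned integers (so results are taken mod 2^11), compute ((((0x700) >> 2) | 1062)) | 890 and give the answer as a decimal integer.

0x700 = 11100000000
→ >> 2 → 00111000000 = 448
1062 = 10000100110
→ | → 10111100110 = 1510
890 = 01101111010
→ | → 11111111110 = 2046

2046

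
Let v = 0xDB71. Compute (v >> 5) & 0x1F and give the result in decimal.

v = 1101101101110001
Shift right by 5: 11011011011
Mask low 5 bits: 11011 = 27

27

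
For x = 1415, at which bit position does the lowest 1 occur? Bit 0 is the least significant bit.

0

1415 = 10110000111
Trailing zeros: 0, so the lowest set bit is bit 0 (value 1).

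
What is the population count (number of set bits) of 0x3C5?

0x3C5 = 1111000101
Count the 1s: 1 + 1 + 1 + 1 + 1 + 1 = 6

6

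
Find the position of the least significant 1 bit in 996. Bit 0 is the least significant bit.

996 = 1111100100
Trailing zeros: 2, so the lowest set bit is bit 2 (value 4).

2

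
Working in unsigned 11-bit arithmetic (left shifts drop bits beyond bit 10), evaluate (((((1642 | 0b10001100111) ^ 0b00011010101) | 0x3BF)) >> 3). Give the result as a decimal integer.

247

1642 = 11001101010
0b10001100111 = 10001100111
→ | → 11001101111 = 1647
0b00011010101 = 00011010101
→ ^ → 11010111010 = 1722
0x3BF = 01110111111
→ | → 11110111111 = 1983
→ >> 3 → 00011110111 = 247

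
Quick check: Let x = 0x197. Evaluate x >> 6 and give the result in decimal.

0x197 = 110010111
shift right by 6 → 000000110 = 6
(equivalently, floor(407 / 64))

6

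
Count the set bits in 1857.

5

1857 = 11101000001
Count the 1s: 1 + 1 + 1 + 1 + 1 = 5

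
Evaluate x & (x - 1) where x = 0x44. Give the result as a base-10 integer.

64

x = 1000100 = 68
x - 1 = 1000011
AND   = 1000000 = 64
(x & (x - 1) clears the lowest set bit of x.)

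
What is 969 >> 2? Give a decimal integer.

969 = 1111001001
shift right by 2 → 0011110010 = 242
(equivalently, floor(969 / 4))

242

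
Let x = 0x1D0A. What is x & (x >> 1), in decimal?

x = 1110100001010 = 7434
x>>1 = 0111010000101
AND  = 0110000000000 = 3072
(x & (x >> 1) has a 1 wherever x has two consecutive 1 bits.)

3072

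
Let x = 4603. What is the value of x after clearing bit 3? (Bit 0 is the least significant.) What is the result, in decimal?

4595

x = 1000111111011
bit 3 is currently 1; clear it via x & ~(1 << 3) = x & ~8
→ 1000111110011 = 4595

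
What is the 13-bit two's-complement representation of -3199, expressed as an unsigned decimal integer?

3199 in 13 bits: 0110001111111
Invert: 1001110000000
Add 1:  1001110000001 = 4993
(Check: 2^13 - 3199 = 8192 - 3199 = 4993.)

4993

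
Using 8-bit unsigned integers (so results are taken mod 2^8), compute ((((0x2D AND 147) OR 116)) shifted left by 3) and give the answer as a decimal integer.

0x2D = 00101101
147 = 10010011
→ AND → 00000001 = 1
116 = 01110100
→ OR → 01110101 = 117
→ shifted left by 3 (mod 2^8) → 10101000 = 168

168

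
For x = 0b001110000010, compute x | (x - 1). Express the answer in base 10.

899

x = 1110000010 = 898
x - 1 = 1110000001
OR    = 1110000011 = 899
(x | (x - 1) sets all bits below the lowest set bit.)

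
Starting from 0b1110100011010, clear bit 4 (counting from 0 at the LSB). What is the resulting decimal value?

7434

x = 1110100011010
bit 4 is currently 1; clear it via x & ~(1 << 4) = x & ~16
→ 1110100001010 = 7434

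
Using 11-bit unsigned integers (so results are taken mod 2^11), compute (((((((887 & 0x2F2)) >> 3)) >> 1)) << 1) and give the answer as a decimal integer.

887 = 01101110111
0x2F2 = 01011110010
→ & → 01001110010 = 626
→ >> 3 → 00001001110 = 78
→ >> 1 → 00000100111 = 39
→ << 1 (mod 2^11) → 00001001110 = 78

78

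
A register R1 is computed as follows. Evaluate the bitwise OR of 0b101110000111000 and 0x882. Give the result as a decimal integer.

23738

a = 101110000111000
0x882 = 000100010000010
 OR → 101110010111010 = 23738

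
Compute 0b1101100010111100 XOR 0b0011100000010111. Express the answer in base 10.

a = 1101100010111100
b = 0011100000010111
XOR → 1110000010101011 = 57515

57515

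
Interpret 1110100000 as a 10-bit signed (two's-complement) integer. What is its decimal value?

pattern = 1110100000 (MSB is 1 ⇒ negative)
Invert: 0001011111, add 1 → 0001100000 = 96, so the value is -96.
(Equivalently: 928 - 2^10 = 928 - 1024 = -96.)

-96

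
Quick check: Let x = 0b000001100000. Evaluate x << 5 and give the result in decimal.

3072

x = 000001100000
shift left by 5 → 110000000000 = 3072
(equivalently, 96 × 2^5 = 96 × 32)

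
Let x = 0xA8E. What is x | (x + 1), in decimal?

2703

x = 101010001110 = 2702
x + 1 = 101010001111
OR    = 101010001111 = 2703
(x | (x + 1) sets the lowest cleared bit.)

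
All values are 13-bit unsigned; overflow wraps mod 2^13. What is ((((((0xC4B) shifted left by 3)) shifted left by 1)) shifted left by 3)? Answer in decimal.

0xC4B = 0110001001011
→ shifted left by 3 (mod 2^13) → 0001001011000 = 600
→ shifted left by 1 (mod 2^13) → 0010010110000 = 1200
→ shifted left by 3 (mod 2^13) → 0010110000000 = 1408

1408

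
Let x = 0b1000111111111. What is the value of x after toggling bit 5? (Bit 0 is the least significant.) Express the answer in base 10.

4575

x = 1000111111111
bit 5 is currently 1; toggle it via x ^ (1 << 5) = x ^ 32
→ 1000111011111 = 4575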